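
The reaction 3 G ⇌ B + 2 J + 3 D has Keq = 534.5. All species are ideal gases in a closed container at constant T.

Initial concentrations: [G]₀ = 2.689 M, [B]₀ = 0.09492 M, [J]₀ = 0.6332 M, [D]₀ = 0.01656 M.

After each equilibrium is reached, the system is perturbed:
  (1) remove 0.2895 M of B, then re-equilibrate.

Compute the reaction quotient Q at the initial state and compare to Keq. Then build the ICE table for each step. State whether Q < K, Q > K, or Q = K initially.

Q₀ = 8.8889e-09 vs Keq = 534.5 ⇒ Q<K, forward
Step 1:
                    G           B           J           D
  I             2.689     0.09492      0.6332     0.01656
  C            -2.251      0.7504       1.501       2.251
  E            0.4379      0.8453       2.134       2.268
  solve Keq expr → x = 0.7504; check Q = 534.5
Then remove 0.2895 M of B.
Step 2:
                    G           B           J           D
  I            0.4379      0.5558       2.134       2.268
  C          -0.04307     0.01436     0.02871     0.04307
  E            0.3948      0.5701       2.163       2.311
  solve Keq expr → x = 0.01436; check Q = 534.5

Q₀ = 8.8889e-09; Q < K (proceeds forward)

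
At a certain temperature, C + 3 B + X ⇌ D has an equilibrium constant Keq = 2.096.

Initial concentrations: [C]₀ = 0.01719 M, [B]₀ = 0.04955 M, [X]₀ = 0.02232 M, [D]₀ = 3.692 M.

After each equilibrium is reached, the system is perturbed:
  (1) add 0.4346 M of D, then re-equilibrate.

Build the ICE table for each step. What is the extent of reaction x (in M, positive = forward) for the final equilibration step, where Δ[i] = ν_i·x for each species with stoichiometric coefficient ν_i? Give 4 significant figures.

Q₀ = 7.9097e+07 vs Keq = 2.096 ⇒ Q>K, reverse
Step 1:
                  C         B         X         D
  init      0.01719   0.04955   0.02232     3.692
  Δ          0.5433      1.63    0.5433   -0.5433
  eq         0.5605      1.68    0.5657     3.149
  solve Keq expr → x = -0.5433; check Q = 2.096
Then add 0.4346 M of D.
Step 2:
                  C         B         X         D
  init       0.5605      1.68    0.5657     3.583
  Δ         0.01424   0.04272   0.01424  -0.01424
  eq         0.5748     1.722    0.5799     3.569
  solve Keq expr → x = -0.01424; check Q = 2.096

x = -0.01424 M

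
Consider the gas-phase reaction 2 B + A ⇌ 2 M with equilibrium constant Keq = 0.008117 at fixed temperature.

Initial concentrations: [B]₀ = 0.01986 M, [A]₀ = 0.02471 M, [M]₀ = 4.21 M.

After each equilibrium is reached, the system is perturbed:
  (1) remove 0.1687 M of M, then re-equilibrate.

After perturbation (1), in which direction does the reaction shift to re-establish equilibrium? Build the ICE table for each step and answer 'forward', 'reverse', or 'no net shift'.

Direction: forward

Q₀ = 1.8186e+06 vs Keq = 0.008117 ⇒ Q>K, reverse
Step 1:
                   B          A          M
  Initial    0.01986    0.02471       4.21
  Change       3.743      1.872     -3.743
  Equil        3.763      1.896     0.4669
  solve Keq expr → x = -1.872; check Q = 0.008117
Then remove 0.1687 M of M.
Step 2:
                   B          A          M
  Initial      3.763      1.896     0.2982
  Change     -0.1425   -0.07125     0.1425
  Equil        3.621      1.825     0.4407
  solve Keq expr → x = 0.07125; check Q = 0.008117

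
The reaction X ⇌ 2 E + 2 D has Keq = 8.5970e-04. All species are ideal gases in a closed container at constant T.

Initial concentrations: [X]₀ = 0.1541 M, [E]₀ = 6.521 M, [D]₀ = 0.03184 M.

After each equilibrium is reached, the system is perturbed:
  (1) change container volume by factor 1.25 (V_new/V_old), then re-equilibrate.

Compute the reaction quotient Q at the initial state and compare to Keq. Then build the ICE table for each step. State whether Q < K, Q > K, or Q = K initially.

Q₀ = 0.2798 vs Keq = 8.5970e-04 ⇒ Q>K, reverse
Step 1:
                   X          E          D
  Initial     0.1541      6.521    0.03184
  Change     0.01499   -0.02998   -0.02998
  Equil       0.1691      6.491   0.001857
  solve Keq expr → x = -0.01499; check Q = 8.5970e-04
Then change container volume by factor 1.25 (V_new/V_old).
Step 2:
                   X          E          D
  Initial     0.1353      5.193   0.001486
  Change  -2.9412e-04 5.8824e-04 5.8824e-04
  Equil        0.135      5.193   0.002074
  solve Keq expr → x = 2.9412e-04; check Q = 8.5970e-04

Q₀ = 0.2798; Q > K (proceeds reverse)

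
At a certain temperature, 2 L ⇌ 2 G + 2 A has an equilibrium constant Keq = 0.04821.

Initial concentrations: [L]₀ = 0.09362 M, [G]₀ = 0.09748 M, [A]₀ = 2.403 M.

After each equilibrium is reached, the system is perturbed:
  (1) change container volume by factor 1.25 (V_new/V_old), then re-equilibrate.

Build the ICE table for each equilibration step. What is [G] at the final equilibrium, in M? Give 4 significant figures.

[G]_eq = 0.01614 M

Q₀ = 6.26 vs Keq = 0.04821 ⇒ Q>K, reverse
Step 1:
                   L          G          A
  I          0.09362    0.09748      2.403
  C          0.08097   -0.08097   -0.08097
  E           0.1746    0.01651      2.322
  solve Keq expr → x = -0.04049; check Q = 0.04821
Then change container volume by factor 1.25 (V_new/V_old).
Step 2:
                   L          G          A
  I           0.1397    0.01321      1.858
  C         -0.00293    0.00293    0.00293
  E           0.1367    0.01614      1.861
  solve Keq expr → x = 0.001465; check Q = 0.04821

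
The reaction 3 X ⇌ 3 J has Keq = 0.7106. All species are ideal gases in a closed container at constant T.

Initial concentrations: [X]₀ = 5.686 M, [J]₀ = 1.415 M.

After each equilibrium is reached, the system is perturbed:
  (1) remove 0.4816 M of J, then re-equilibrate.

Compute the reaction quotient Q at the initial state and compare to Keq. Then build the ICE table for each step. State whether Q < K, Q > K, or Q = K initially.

Q₀ = 0.01541 vs Keq = 0.7106 ⇒ Q<K, forward
Step 1:
                    X           J
  I             5.686       1.415
  C            -1.934       1.934
  E             3.752       3.349
  solve Keq expr → x = 0.6445; check Q = 0.7106
Then remove 0.4816 M of J.
Step 2:
                    X           J
  I             3.752       2.867
  C           -0.2545      0.2545
  E             3.498       3.121
  solve Keq expr → x = 0.08483; check Q = 0.7106

Q₀ = 0.01541; Q < K (proceeds forward)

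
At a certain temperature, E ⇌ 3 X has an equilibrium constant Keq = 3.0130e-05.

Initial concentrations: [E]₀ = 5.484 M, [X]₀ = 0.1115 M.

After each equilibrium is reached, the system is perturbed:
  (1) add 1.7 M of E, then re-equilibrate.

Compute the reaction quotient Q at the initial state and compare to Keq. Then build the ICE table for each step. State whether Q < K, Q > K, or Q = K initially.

Q₀ = 2.5277e-04; Q > K (proceeds reverse)

Q₀ = 2.5277e-04 vs Keq = 3.0130e-05 ⇒ Q>K, reverse
Step 1:
                  E         X
  Initial     5.484    0.1115
  Change    0.01885  -0.05656
  Equil       5.503   0.05494
  solve Keq expr → x = -0.01885; check Q = 3.0130e-05
Then add 1.7 M of E.
Step 2:
                  E         X
  Initial     7.203   0.05494
  Change  -0.001718  0.005153
  Equil       7.201   0.06009
  solve Keq expr → x = 0.001718; check Q = 3.0130e-05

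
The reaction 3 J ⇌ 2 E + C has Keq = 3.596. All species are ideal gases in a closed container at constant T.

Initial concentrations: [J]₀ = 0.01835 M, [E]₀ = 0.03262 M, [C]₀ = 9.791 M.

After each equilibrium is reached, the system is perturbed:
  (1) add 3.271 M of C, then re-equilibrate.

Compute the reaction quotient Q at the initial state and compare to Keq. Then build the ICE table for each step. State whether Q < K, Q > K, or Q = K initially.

Q₀ = 1686 vs Keq = 3.596 ⇒ Q>K, reverse
Step 1:
                    J           E           C
  Initial     0.01835     0.03262       9.791
  Change      0.03706    -0.02471    -0.01235
  Equil       0.05541     0.00791       9.779
  solve Keq expr → x = -0.01235; check Q = 3.596
Then add 3.271 M of C.
Step 2:
                    J           E           C
  Initial     0.05541     0.00791       13.05
  Change     0.001246 -8.3050e-04 -4.1525e-04
  Equil       0.05666     0.00708       13.05
  solve Keq expr → x = -4.1525e-04; check Q = 3.596

Q₀ = 1686; Q > K (proceeds reverse)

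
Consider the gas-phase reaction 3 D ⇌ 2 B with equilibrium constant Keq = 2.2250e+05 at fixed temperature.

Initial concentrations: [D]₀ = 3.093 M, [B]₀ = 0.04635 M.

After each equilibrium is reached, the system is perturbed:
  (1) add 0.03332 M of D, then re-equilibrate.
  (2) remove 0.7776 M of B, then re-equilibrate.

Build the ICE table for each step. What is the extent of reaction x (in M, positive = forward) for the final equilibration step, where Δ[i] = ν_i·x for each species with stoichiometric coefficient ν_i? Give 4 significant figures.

x = 0.002372 M

Q₀ = 7.2604e-05 vs Keq = 2.2250e+05 ⇒ Q<K, forward
Step 1:
                    D           B
  init          3.093     0.04635
  Δ            -3.066       2.044
  eq          0.02698        2.09
  solve Keq expr → x = 1.022; check Q = 2.2250e+05
Then add 0.03332 M of D.
Step 2:
                    D           B
  init         0.0603        2.09
  Δ          -0.03313     0.02209
  eq          0.02717       2.112
  solve Keq expr → x = 0.01104; check Q = 2.2250e+05
Then remove 0.7776 M of B.
Step 3:
                    D           B
  init        0.02717       1.335
  Δ         -0.007115    0.004744
  eq          0.02005        1.34
  solve Keq expr → x = 0.002372; check Q = 2.2250e+05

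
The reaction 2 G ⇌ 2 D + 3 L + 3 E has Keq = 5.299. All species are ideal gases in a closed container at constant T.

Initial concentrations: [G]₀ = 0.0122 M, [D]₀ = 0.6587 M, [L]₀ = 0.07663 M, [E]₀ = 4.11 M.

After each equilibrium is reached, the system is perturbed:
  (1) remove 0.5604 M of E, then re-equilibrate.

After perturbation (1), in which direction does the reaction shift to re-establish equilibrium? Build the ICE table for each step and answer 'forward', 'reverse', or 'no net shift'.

Direction: forward

Q₀ = 91.07 vs Keq = 5.299 ⇒ Q>K, reverse
Step 1:
                   G          D          L          E
  Initial     0.0122     0.6587    0.07663       4.11
  Change     0.01584   -0.01584   -0.02376   -0.02376
  Equil      0.02804     0.6429    0.05287      4.086
  solve Keq expr → x = -0.007921; check Q = 5.299
Then remove 0.5604 M of E.
Step 2:
                   G          D          L          E
  Initial    0.02804     0.6429    0.05287      3.526
  Change   -0.002742   0.002742   0.004113   0.004113
  Equil       0.0253     0.6456    0.05698       3.53
  solve Keq expr → x = 0.001371; check Q = 5.299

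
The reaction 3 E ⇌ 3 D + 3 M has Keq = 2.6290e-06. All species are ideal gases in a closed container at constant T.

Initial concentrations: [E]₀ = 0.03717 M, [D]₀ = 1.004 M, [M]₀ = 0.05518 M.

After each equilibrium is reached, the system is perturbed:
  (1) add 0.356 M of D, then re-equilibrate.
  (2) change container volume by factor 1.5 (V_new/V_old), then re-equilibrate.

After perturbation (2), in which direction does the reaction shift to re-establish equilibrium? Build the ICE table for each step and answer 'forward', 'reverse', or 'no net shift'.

Q₀ = 3.311 vs Keq = 2.6290e-06 ⇒ Q>K, reverse
Step 1:
                    E           D           M
  Initial     0.03717       1.004     0.05518
  Change      0.05386    -0.05386    -0.05386
  Equil       0.09103      0.9501    0.001322
  solve Keq expr → x = -0.01795; check Q = 2.6290e-06
Then add 0.356 M of D.
Step 2:
                    E           D           M
  Initial     0.09103       1.306    0.001322
  Change   3.5636e-04 -3.5636e-04 -3.5636e-04
  Equil       0.09138       1.306  9.6589e-04
  solve Keq expr → x = -1.1879e-04; check Q = 2.6290e-06
Then change container volume by factor 1.5 (V_new/V_old).
Step 3:
                    E           D           M
  Initial     0.06092      0.8705  6.4393e-04
  Change  -3.1660e-04  3.1660e-04  3.1660e-04
  Equil       0.06061      0.8708  9.6052e-04
  solve Keq expr → x = 1.0553e-04; check Q = 2.6290e-06

Direction: forward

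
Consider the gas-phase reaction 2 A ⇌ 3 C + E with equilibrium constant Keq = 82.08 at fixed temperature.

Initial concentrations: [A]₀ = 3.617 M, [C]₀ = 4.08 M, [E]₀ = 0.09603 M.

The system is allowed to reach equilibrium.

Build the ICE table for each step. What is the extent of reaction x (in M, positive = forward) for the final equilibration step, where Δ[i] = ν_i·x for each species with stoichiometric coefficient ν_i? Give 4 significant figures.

x = 0.8699 M

Q₀ = 0.4985 vs Keq = 82.08 ⇒ Q<K, forward
Step 1:
                  A         C         E
  init        3.617      4.08   0.09603
  Δ           -1.74      2.61    0.8699
  eq          1.877      6.69     0.966
  solve Keq expr → x = 0.8699; check Q = 82.08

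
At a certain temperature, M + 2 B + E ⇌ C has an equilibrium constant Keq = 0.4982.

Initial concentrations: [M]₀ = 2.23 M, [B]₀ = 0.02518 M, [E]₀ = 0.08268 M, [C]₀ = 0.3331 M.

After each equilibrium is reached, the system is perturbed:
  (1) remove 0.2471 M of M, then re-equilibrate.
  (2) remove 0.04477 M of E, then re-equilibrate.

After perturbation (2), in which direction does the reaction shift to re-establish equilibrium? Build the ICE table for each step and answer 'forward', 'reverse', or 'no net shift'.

Direction: reverse

Q₀ = 2849 vs Keq = 0.4982 ⇒ Q>K, reverse
Step 1:
                    M           B           E           C
  Initial        2.23     0.02518     0.08268      0.3331
  Change       0.2362      0.4723      0.2362     -0.2362
  Equil         2.466      0.4975      0.3188     0.09695
  solve Keq expr → x = -0.2362; check Q = 0.4982
Then remove 0.2471 M of M.
Step 2:
                    M           B           E           C
  Initial       2.219      0.4975      0.3188     0.09695
  Change     0.004776    0.009552    0.004776   -0.004776
  Equil         2.224       0.507      0.3236     0.09217
  solve Keq expr → x = -0.004776; check Q = 0.4982
Then remove 0.04477 M of E.
Step 3:
                    M           B           E           C
  Initial       2.224       0.507      0.2788     0.09217
  Change     0.006465     0.01293    0.006465   -0.006465
  Equil          2.23        0.52      0.2853     0.08571
  solve Keq expr → x = -0.006465; check Q = 0.4982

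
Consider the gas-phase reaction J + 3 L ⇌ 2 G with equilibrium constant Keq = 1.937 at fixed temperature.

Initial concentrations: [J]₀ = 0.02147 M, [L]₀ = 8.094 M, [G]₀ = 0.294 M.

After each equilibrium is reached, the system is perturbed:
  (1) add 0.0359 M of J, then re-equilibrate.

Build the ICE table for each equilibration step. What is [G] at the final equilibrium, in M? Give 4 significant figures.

[G]_eq = 0.4084 M

Q₀ = 0.007592 vs Keq = 1.937 ⇒ Q<K, forward
Step 1:
                  J         L         G
  I         0.02147     8.094     0.294
  C        -0.02136  -0.06407   0.04271
  E       1.1305e-04      8.03    0.3367
  solve Keq expr → x = 0.02136; check Q = 1.937
Then add 0.0359 M of J.
Step 2:
                  J         L         G
  I         0.03601      8.03    0.3367
  C        -0.03584   -0.1075   0.07168
  E       1.7316e-04     7.922    0.4084
  solve Keq expr → x = 0.03584; check Q = 1.937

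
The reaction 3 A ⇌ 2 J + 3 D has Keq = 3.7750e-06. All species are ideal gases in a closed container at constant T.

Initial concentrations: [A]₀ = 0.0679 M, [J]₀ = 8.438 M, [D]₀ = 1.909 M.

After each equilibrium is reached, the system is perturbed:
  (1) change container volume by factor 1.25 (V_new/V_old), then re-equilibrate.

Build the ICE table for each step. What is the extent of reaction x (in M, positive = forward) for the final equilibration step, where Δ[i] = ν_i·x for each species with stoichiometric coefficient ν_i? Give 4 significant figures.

x = 3.5067e-04 M

Q₀ = 1.5823e+06 vs Keq = 3.7750e-06 ⇒ Q>K, reverse
Step 1:
                    A           J           D
  Initial      0.0679       8.438       1.909
  Change        1.901      -1.267      -1.901
  Equil         1.969       7.171    0.008243
  solve Keq expr → x = -0.6336; check Q = 3.7750e-06
Then change container volume by factor 1.25 (V_new/V_old).
Step 2:
                    A           J           D
  Initial       1.575       5.737    0.006595
  Change    -0.001052  7.0134e-04    0.001052
  Equil         1.574       5.737    0.007647
  solve Keq expr → x = 3.5067e-04; check Q = 3.7750e-06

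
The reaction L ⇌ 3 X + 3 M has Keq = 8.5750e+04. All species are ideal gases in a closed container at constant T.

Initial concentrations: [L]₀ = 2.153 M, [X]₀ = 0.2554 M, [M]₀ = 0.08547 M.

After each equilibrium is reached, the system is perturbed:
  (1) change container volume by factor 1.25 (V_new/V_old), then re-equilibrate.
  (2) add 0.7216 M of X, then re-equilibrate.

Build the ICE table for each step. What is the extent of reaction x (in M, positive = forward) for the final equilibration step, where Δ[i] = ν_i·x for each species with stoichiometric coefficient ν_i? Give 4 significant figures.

x = -0.04409 M

Q₀ = 4.8313e-06 vs Keq = 8.5750e+04 ⇒ Q<K, forward
Step 1:
                  L         X         M
  init        2.153    0.2554   0.08547
  Δ          -1.802     5.407     5.407
  eq         0.3507     5.662     5.492
  solve Keq expr → x = 1.802; check Q = 8.5750e+04
Then change container volume by factor 1.25 (V_new/V_old).
Step 2:
                  L         X         M
  init       0.2806      4.53     4.394
  Δ         -0.1291    0.3872    0.3872
  eq         0.1515     4.917     4.781
  solve Keq expr → x = 0.1291; check Q = 8.5750e+04
Then add 0.7216 M of X.
Step 3:
                  L         X         M
  init       0.1515     5.639     4.781
  Δ         0.04409   -0.1323   -0.1323
  eq         0.1956     5.506     4.649
  solve Keq expr → x = -0.04409; check Q = 8.5750e+04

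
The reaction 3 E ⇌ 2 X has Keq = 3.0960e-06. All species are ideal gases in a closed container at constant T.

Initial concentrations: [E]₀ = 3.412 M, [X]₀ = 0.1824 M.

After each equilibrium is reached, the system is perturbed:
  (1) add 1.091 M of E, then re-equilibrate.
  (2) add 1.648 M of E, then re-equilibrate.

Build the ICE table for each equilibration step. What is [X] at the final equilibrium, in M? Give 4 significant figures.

[X]_eq = 0.02837 M

Q₀ = 8.3757e-04 vs Keq = 3.0960e-06 ⇒ Q>K, reverse
Step 1:
                  E         X
  I           3.412    0.1824
  C          0.2551     -0.17
  E           3.667   0.01236
  solve Keq expr → x = -0.08502; check Q = 3.0960e-06
Then add 1.091 M of E.
Step 2:
                  E         X
  I           4.758   0.01236
  C       -0.008783  0.005855
  E           4.749   0.01821
  solve Keq expr → x = 0.002928; check Q = 3.0960e-06
Then add 1.648 M of E.
Step 3:
                  E         X
  I           6.397   0.01821
  C        -0.01524   0.01016
  E           6.382   0.02837
  solve Keq expr → x = 0.005079; check Q = 3.0960e-06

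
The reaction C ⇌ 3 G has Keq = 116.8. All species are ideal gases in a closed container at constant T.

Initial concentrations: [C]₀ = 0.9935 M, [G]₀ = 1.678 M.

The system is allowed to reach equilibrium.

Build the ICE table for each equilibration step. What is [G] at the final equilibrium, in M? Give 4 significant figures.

Q₀ = 4.756 vs Keq = 116.8 ⇒ Q<K, forward
Step 1:
                   C          G
  Initial     0.9935      1.678
  Change     -0.6171      1.851
  Equil       0.3764      3.529
  solve Keq expr → x = 0.6171; check Q = 116.8

[G]_eq = 3.529 M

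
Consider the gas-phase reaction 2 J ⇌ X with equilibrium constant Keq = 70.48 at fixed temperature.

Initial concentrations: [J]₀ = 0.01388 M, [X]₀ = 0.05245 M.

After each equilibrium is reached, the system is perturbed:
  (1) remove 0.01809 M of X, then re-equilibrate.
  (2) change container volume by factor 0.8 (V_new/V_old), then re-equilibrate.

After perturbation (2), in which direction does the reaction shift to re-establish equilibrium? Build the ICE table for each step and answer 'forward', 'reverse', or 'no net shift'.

Direction: forward

Q₀ = 272.2 vs Keq = 70.48 ⇒ Q>K, reverse
Step 1:
                   J          X
  Initial    0.01388    0.05245
  Change     0.01182  -0.005909
  Equil       0.0257    0.04654
  solve Keq expr → x = -0.005909; check Q = 70.48
Then remove 0.01809 M of X.
Step 2:
                   J          X
  Initial     0.0257    0.02845
  Change   -0.004779   0.002389
  Equil      0.02092    0.03084
  solve Keq expr → x = 0.002389; check Q = 70.48
Then change container volume by factor 0.8 (V_new/V_old).
Step 3:
                   J          X
  Initial    0.02615    0.03855
  Change   -0.002399     0.0012
  Equil      0.02375    0.03975
  solve Keq expr → x = 0.0012; check Q = 70.48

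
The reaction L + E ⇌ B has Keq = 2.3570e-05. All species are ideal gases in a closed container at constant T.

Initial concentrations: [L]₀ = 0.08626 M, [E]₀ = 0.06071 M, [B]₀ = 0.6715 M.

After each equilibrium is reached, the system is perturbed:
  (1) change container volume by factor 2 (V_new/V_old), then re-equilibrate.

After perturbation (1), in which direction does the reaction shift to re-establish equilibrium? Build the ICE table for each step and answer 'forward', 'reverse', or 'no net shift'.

Q₀ = 128.2 vs Keq = 2.3570e-05 ⇒ Q>K, reverse
Step 1:
                  L         E         B
  init      0.08626   0.06071    0.6715
  Δ          0.6715    0.6715   -0.6715
  eq         0.7577    0.7322 1.3077e-05
  solve Keq expr → x = -0.6715; check Q = 2.3570e-05
Then change container volume by factor 2 (V_new/V_old).
Step 2:
                  L         E         B
  init       0.3789    0.3661 6.5386e-06
  Δ       3.2692e-06 3.2692e-06 -3.2692e-06
  eq         0.3789    0.3661 3.2693e-06
  solve Keq expr → x = -3.2692e-06; check Q = 2.3570e-05

Direction: reverse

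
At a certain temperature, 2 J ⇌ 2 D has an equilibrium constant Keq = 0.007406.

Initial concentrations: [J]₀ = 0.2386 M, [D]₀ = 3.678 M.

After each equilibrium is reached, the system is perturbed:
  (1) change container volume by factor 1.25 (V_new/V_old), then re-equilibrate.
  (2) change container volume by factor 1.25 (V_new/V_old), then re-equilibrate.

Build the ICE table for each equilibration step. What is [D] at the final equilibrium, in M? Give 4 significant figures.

Q₀ = 237.6 vs Keq = 0.007406 ⇒ Q>K, reverse
Step 1:
                    J           D
  I            0.2386       3.678
  C             3.368      -3.368
  E             3.606      0.3103
  solve Keq expr → x = -1.684; check Q = 0.007406
Then change container volume by factor 1.25 (V_new/V_old).
Step 2:
                    J           D
  I             2.885      0.2483
  C                 0           0
  E             2.885      0.2483
  solve Keq expr → x = 0; check Q = 0.007406
Then change container volume by factor 1.25 (V_new/V_old).
Step 3:
                    J           D
  I             2.308      0.1986
  C                 0           0
  E             2.308      0.1986
  solve Keq expr → x = 0; check Q = 0.007406

[D]_eq = 0.1986 M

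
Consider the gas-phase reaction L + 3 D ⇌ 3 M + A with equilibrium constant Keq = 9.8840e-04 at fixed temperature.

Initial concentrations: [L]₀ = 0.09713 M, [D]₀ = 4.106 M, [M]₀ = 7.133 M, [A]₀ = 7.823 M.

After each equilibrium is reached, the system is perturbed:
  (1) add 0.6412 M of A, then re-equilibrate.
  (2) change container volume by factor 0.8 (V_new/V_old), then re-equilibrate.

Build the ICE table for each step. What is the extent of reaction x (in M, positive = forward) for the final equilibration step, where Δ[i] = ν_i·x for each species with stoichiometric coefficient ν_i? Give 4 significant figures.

Q₀ = 422.3 vs Keq = 9.8840e-04 ⇒ Q>K, reverse
Step 1:
                   L          D          M          A
  I          0.09713      4.106      7.133      7.823
  C            2.124      6.371     -6.371     -2.124
  E            2.221      10.48     0.7622      5.699
  solve Keq expr → x = -2.124; check Q = 9.8840e-04
Then add 0.6412 M of A.
Step 2:
                   L          D          M          A
  I            2.221      10.48     0.7622      6.341
  C          0.00792    0.02376   -0.02376   -0.00792
  E            2.229       10.5     0.7385      6.333
  solve Keq expr → x = -0.00792; check Q = 9.8840e-04
Then change container volume by factor 0.8 (V_new/V_old).
Step 3:
                   L          D          M          A
  I            2.786      13.13     0.9231      7.916
  C                0          0          0          0
  E            2.786      13.13     0.9231      7.916
  solve Keq expr → x = 0; check Q = 9.8840e-04

x = 0 M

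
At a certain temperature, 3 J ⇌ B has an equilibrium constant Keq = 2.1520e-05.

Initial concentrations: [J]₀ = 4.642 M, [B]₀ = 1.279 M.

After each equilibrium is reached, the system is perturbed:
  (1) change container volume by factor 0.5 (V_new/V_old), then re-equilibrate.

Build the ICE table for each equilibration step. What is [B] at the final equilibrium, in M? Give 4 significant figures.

[B]_eq = 0.0995 M

Q₀ = 0.01279 vs Keq = 2.1520e-05 ⇒ Q>K, reverse
Step 1:
                  J         B
  init        4.642     1.279
  Δ           3.798    -1.266
  eq           8.44   0.01294
  solve Keq expr → x = -1.266; check Q = 2.1520e-05
Then change container volume by factor 0.5 (V_new/V_old).
Step 2:
                  J         B
  init        16.88   0.02588
  Δ         -0.2209   0.07362
  eq          16.66    0.0995
  solve Keq expr → x = 0.07362; check Q = 2.1520e-05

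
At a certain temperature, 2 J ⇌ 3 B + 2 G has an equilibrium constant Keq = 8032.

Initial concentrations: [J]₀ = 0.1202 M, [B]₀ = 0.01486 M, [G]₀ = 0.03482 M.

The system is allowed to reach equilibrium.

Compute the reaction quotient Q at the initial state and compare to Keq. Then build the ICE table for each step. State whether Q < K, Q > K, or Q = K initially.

Q₀ = 2.7536e-07; Q < K (proceeds forward)

Q₀ = 2.7536e-07 vs Keq = 8032 ⇒ Q<K, forward
Step 1:
                  J         B         G
  Initial    0.1202   0.01486   0.03482
  Change    -0.1201    0.1801    0.1201
  Equil   1.4873e-04    0.1949    0.1549
  solve Keq expr → x = 0.06003; check Q = 8032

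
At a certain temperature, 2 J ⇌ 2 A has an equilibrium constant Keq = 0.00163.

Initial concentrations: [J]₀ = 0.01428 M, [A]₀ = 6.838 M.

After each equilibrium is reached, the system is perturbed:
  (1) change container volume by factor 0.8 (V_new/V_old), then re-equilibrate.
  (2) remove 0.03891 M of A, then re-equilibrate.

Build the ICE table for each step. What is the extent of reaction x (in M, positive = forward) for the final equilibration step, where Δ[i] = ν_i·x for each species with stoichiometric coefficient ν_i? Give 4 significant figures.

Q₀ = 2.2930e+05 vs Keq = 0.00163 ⇒ Q>K, reverse
Step 1:
                   J          A
  init       0.01428      6.838
  Δ            6.572     -6.572
  eq           6.586     0.2659
  solve Keq expr → x = -3.286; check Q = 0.00163
Then change container volume by factor 0.8 (V_new/V_old).
Step 2:
                   J          A
  init         8.233     0.3324
  Δ                0          0
  eq           8.233     0.3324
  solve Keq expr → x = 0; check Q = 0.00163
Then remove 0.03891 M of A.
Step 3:
                   J          A
  init         8.233     0.2935
  Δ          -0.0374     0.0374
  eq           8.196     0.3309
  solve Keq expr → x = 0.0187; check Q = 0.00163

x = 0.0187 M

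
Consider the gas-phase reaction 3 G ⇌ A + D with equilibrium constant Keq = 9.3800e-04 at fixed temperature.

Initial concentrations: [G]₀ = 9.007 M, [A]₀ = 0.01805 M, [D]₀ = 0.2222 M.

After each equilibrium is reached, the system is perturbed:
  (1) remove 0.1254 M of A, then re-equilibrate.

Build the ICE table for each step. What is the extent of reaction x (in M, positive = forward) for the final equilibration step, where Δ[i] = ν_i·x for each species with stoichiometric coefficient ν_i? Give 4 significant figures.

Q₀ = 5.4888e-06 vs Keq = 9.3800e-04 ⇒ Q<K, forward
Step 1:
                    G           A           D
  init          9.007     0.01805      0.2222
  Δ            -1.539      0.5131      0.5131
  eq            7.468      0.5312      0.7353
  solve Keq expr → x = 0.5131; check Q = 9.3800e-04
Then remove 0.1254 M of A.
Step 2:
                    G           A           D
  init          7.468      0.4058      0.7353
  Δ           -0.1669     0.05565     0.05565
  eq            7.301      0.4614       0.791
  solve Keq expr → x = 0.05565; check Q = 9.3800e-04

x = 0.05565 M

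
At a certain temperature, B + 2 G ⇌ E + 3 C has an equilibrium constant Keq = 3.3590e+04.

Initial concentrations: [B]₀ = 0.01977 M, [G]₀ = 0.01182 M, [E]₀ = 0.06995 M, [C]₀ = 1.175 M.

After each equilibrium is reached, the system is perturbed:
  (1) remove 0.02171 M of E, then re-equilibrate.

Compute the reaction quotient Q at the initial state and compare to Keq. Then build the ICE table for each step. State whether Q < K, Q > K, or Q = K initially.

Q₀ = 4.1083e+04; Q > K (proceeds reverse)

Q₀ = 4.1083e+04 vs Keq = 3.3590e+04 ⇒ Q>K, reverse
Step 1:
                    B           G           E           C
  Initial     0.01977     0.01182     0.06995       1.175
  Change   5.0770e-04    0.001015 -5.0770e-04   -0.001523
  Equil       0.02028     0.01284     0.06944       1.173
  solve Keq expr → x = -5.0770e-04; check Q = 3.3590e+04
Then remove 0.02171 M of E.
Step 2:
                    B           G           E           C
  Initial     0.02028     0.01284     0.04773       1.173
  Change  -9.0388e-04   -0.001808  9.0388e-04    0.002712
  Equil       0.01937     0.01103     0.04864       1.176
  solve Keq expr → x = 9.0388e-04; check Q = 3.3590e+04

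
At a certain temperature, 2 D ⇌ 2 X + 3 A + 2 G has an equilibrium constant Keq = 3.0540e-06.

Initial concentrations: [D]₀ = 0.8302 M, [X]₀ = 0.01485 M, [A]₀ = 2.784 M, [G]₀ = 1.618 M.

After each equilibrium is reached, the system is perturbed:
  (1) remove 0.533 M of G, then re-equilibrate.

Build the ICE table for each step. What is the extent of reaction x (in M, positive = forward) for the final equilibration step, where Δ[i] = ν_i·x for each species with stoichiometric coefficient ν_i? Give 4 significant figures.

Q₀ = 0.01807 vs Keq = 3.0540e-06 ⇒ Q>K, reverse
Step 1:
                    D           X           A           G
  Initial      0.8302     0.01485       2.784       1.618
  Change      0.01465    -0.01465    -0.02197    -0.01465
  Equil        0.8448  2.0061e-04       2.762       1.603
  solve Keq expr → x = -0.007325; check Q = 3.0540e-06
Then remove 0.533 M of G.
Step 2:
                    D           X           A           G
  Initial      0.8448  2.0061e-04       2.762        1.07
  Change  -9.9807e-05  9.9807e-05  1.4971e-04  9.9807e-05
  Equil        0.8447  3.0041e-04       2.762        1.07
  solve Keq expr → x = 4.9904e-05; check Q = 3.0540e-06

x = 4.9904e-05 M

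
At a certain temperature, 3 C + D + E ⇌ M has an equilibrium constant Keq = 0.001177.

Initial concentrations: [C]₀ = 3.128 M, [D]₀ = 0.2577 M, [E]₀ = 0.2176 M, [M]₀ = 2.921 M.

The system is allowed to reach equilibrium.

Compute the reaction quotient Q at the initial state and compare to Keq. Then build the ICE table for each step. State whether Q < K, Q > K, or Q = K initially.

Q₀ = 1.702; Q > K (proceeds reverse)

Q₀ = 1.702 vs Keq = 0.001177 ⇒ Q>K, reverse
Step 1:
                  C         D         E         M
  I           3.128    0.2577    0.2176     2.921
  C           4.397     1.466     1.466    -1.466
  E           7.525     1.723     1.683     1.455
  solve Keq expr → x = -1.466; check Q = 0.001177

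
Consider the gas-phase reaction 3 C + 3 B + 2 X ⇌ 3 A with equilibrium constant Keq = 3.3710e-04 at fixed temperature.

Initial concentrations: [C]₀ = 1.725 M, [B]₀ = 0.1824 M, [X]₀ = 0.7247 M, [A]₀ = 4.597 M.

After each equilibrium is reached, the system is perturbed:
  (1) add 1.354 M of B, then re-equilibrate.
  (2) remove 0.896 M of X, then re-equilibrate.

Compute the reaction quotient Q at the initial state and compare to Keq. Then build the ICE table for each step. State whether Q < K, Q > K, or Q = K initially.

Q₀ = 5938 vs Keq = 3.3710e-04 ⇒ Q>K, reverse
Step 1:
                   C          B          X          A
  init         1.725     0.1824     0.7247      4.597
  Δ            2.811      2.811      1.874     -2.811
  eq           4.536      2.993      2.599      1.786
  solve Keq expr → x = -0.937; check Q = 3.3710e-04
Then add 1.354 M of B.
Step 2:
                   C          B          X          A
  init         4.536      4.347      2.599      1.786
  Δ          -0.3214    -0.3214    -0.2143     0.3214
  eq           4.214      4.026      2.384      2.108
  solve Keq expr → x = 0.1071; check Q = 3.3710e-04
Then remove 0.896 M of X.
Step 3:
                   C          B          X          A
  init         4.214      4.026      1.488      2.108
  Δ           0.2494     0.2494     0.1663    -0.2494
  eq           4.464      4.275      1.655      1.858
  solve Keq expr → x = -0.08314; check Q = 3.3710e-04

Q₀ = 5938; Q > K (proceeds reverse)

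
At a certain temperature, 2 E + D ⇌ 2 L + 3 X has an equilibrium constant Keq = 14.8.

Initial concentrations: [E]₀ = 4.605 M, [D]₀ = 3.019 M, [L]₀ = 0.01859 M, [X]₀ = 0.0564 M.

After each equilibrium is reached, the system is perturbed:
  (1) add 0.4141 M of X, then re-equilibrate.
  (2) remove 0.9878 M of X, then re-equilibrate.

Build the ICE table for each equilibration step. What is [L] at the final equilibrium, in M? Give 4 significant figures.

[L]_eq = 2.341 M

Q₀ = 9.6844e-10 vs Keq = 14.8 ⇒ Q<K, forward
Step 1:
                   E          D          L          X
  I            4.605      3.019    0.01859     0.0564
  C           -2.163     -1.081      2.163      3.244
  E            2.442      1.938      2.181        3.3
  solve Keq expr → x = 1.081; check Q = 14.8
Then add 0.4141 M of X.
Step 2:
                   E          D          L          X
  I            2.442      1.938      2.181      3.715
  C           0.1096     0.0548    -0.1096    -0.1644
  E            2.552      1.992      2.072       3.55
  solve Keq expr → x = -0.0548; check Q = 14.8
Then remove 0.9878 M of X.
Step 3:
                   E          D          L          X
  I            2.552      1.992      2.072      2.562
  C          -0.2698    -0.1349     0.2698     0.4046
  E            2.282      1.858      2.341      2.967
  solve Keq expr → x = 0.1349; check Q = 14.8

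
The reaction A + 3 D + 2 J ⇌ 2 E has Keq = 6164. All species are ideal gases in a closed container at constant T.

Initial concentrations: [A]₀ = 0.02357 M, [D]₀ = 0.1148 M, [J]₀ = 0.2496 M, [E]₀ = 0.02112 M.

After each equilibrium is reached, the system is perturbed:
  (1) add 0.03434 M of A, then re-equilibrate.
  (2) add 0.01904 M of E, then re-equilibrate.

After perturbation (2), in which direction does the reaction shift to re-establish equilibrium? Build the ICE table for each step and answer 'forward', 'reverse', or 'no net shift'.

Q₀ = 200.8 vs Keq = 6164 ⇒ Q<K, forward
Step 1:
                  A         D         J         E
  Initial   0.02357    0.1148    0.2496   0.02112
  Change   -0.01155  -0.03466  -0.02311   0.02311
  Equil     0.01202   0.08014    0.2265   0.04423
  solve Keq expr → x = 0.01155; check Q = 6164
Then add 0.03434 M of A.
Step 2:
                  A         D         J         E
  Initial   0.04636   0.08014    0.2265   0.04423
  Change  -0.005455  -0.01636  -0.01091   0.01091
  Equil      0.0409   0.06378    0.2156   0.05513
  solve Keq expr → x = 0.005455; check Q = 6164
Then add 0.01904 M of E.
Step 3:
                  A         D         J         E
  Initial    0.0409   0.06378    0.2156   0.07417
  Change   0.002567    0.0077  0.005133 -0.005133
  Equil     0.04347   0.07148    0.2207   0.06904
  solve Keq expr → x = -0.002567; check Q = 6164

Direction: reverse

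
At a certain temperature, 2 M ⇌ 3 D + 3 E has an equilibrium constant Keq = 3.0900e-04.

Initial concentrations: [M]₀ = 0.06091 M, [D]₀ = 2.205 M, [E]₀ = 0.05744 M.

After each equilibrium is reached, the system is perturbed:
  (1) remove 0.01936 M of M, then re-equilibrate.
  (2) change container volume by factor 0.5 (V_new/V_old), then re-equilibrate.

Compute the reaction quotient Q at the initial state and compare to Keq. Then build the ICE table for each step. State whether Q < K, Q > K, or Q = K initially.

Q₀ = 0.5476; Q > K (proceeds reverse)

Q₀ = 0.5476 vs Keq = 3.0900e-04 ⇒ Q>K, reverse
Step 1:
                    M           D           E
  I           0.06091       2.205     0.05744
  C           0.03394    -0.05091    -0.05091
  E           0.09485       2.154    0.006528
  solve Keq expr → x = -0.01697; check Q = 3.0900e-04
Then remove 0.01936 M of M.
Step 2:
                    M           D           E
  I           0.07549       2.154    0.006528
  C        5.9326e-04 -8.8990e-04 -8.8990e-04
  E           0.07608       2.153    0.005638
  solve Keq expr → x = -2.9663e-04; check Q = 3.0900e-04
Then change container volume by factor 0.5 (V_new/V_old).
Step 3:
                    M           D           E
  I            0.1522       4.306     0.01128
  C          0.004471   -0.006706   -0.006706
  E            0.1566         4.3    0.004569
  solve Keq expr → x = -0.002235; check Q = 3.0900e-04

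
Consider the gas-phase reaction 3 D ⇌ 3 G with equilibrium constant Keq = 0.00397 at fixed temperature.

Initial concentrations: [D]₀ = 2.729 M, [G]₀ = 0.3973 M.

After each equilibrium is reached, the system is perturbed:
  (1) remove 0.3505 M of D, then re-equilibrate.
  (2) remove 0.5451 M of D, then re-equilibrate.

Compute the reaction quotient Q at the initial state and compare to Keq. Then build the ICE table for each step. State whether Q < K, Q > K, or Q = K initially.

Q₀ = 0.003086; Q < K (proceeds forward)

Q₀ = 0.003086 vs Keq = 0.00397 ⇒ Q<K, forward
Step 1:
                   D          G
  I            2.729     0.3973
  C         -0.03006    0.03006
  E            2.699     0.4274
  solve Keq expr → x = 0.01002; check Q = 0.00397
Then remove 0.3505 M of D.
Step 2:
                   D          G
  I            2.348     0.4274
  C          0.04791   -0.04791
  E            2.396     0.3794
  solve Keq expr → x = -0.01597; check Q = 0.00397
Then remove 0.5451 M of D.
Step 3:
                   D          G
  I            1.851     0.3794
  C          0.07451   -0.07451
  E            1.926     0.3049
  solve Keq expr → x = -0.02484; check Q = 0.00397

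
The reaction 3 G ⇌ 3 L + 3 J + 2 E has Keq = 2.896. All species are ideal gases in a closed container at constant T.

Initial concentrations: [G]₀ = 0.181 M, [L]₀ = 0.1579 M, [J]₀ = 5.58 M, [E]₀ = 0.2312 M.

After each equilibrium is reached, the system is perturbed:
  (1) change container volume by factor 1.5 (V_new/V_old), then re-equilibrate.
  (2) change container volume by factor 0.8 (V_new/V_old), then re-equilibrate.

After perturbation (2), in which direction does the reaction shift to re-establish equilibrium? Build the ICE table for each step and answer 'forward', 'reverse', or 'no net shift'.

Q₀ = 6.166 vs Keq = 2.896 ⇒ Q>K, reverse
Step 1:
                    G           L           J           E
  init          0.181      0.1579        5.58      0.2312
  Δ           0.01781    -0.01781    -0.01781    -0.01187
  eq           0.1988      0.1401       5.562      0.2193
  solve Keq expr → x = -0.005937; check Q = 2.896
Then change container volume by factor 1.5 (V_new/V_old).
Step 2:
                    G           L           J           E
  init         0.1325     0.09339       3.708      0.1462
  Δ          -0.03226     0.03226     0.03226     0.02151
  eq           0.1003      0.1257        3.74      0.1677
  solve Keq expr → x = 0.01075; check Q = 2.896
Then change container volume by factor 0.8 (V_new/V_old).
Step 3:
                    G           L           J           E
  init         0.1254      0.1571       4.675      0.2097
  Δ           0.02237    -0.02237    -0.02237    -0.01492
  eq           0.1477      0.1347       4.653      0.1947
  solve Keq expr → x = -0.007458; check Q = 2.896

Direction: reverse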